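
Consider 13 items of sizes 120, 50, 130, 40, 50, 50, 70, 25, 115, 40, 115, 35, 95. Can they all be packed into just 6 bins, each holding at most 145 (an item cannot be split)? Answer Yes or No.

Total = 935; ⌈935/145⌉ = 7.
At least 7 bins are required, but only 6 are allowed.

No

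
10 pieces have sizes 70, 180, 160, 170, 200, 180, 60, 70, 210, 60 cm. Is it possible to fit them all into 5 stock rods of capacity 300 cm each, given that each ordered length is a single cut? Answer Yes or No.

Total = 1360 cm; ⌈1360/300⌉ = 5.
6 pieces each exceed half the capacity and cannot share a stock rod, forcing at least 6 stock rods.
At least 6 stock rods are required, but only 5 are allowed.

No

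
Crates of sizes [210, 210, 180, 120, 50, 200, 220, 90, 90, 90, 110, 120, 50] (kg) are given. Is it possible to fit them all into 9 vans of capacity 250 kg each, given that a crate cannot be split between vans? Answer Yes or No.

Yes

A valid assignment using 8 vans:
  van 1: 220 = 220
  van 2: 210 = 210
  van 3: 210 = 210
  van 4: 200 + 50 = 250
  van 5: 180 + 50 = 230
  van 6: 120 + 120 = 240
  van 7: 110 + 90 = 200
  van 8: 90 + 90 = 180
That uses only 8 ≤ 9, so 9 vans are enough.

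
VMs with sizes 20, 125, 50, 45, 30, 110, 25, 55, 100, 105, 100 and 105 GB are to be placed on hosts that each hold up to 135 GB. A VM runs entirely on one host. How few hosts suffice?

Total = 125 + 110 + 105 + 105 + 100 + 100 + 55 + 50 + 45 + 30 + 25 + 20 = 870 GB.
Lower bound: ⌈870/135⌉ = 7 hosts.
A packing using 8 hosts:
  host 1: 125 = 125
  host 2: 110 + 25 = 135
  host 3: 105 + 30 = 135
  host 4: 105 + 20 = 125
  host 5: 100 = 100
  host 6: 100 = 100
  host 7: 55 + 50 = 105
  host 8: 45 = 45
No arrangement into 7 hosts stays within capacity, so 8 is optimal.

8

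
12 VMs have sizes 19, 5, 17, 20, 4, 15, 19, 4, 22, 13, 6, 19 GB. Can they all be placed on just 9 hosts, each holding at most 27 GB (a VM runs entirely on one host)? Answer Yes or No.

Yes

A valid assignment using 8 hosts:
  host 1: 22 + 5 = 27
  host 2: 20 + 6 = 26
  host 3: 19 + 4 + 4 = 27
  host 4: 19 = 19
  host 5: 19 = 19
  host 6: 17 = 17
  host 7: 15 = 15
  host 8: 13 = 13
That uses only 8 ≤ 9, so 9 hosts are enough.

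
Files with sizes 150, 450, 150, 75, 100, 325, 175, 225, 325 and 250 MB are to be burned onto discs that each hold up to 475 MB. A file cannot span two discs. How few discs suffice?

5

Total = 450 + 325 + 325 + 250 + 225 + 175 + 150 + 150 + 100 + 75 = 2225 MB.
Lower bound: ⌈2225/475⌉ = 5 discs.
A packing using 5 discs:
  disc 1: 450 = 450
  disc 2: 325 + 150 = 475
  disc 3: 325 + 150 = 475
  disc 4: 250 + 225 = 475
  disc 5: 175 + 100 + 75 = 350
This matches the lower bound, so 5 is optimal.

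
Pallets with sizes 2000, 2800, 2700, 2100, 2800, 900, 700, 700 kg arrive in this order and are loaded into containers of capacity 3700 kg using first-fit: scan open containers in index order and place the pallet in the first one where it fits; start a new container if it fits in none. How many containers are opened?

5

  2000 → container 1 (new)  [load 2000/3700]
  2800 → container 2 (new)  [load 2800/3700]
  2700 → container 3 (new)  [load 2700/3700]
  2100 → container 4 (new)  [load 2100/3700]
  2800 → container 5 (new)  [load 2800/3700]
  900 → container 1  [load 2900/3700]
  700 → container 1  [load 3600/3700]
  700 → container 2  [load 3500/3700]
5 containers opened.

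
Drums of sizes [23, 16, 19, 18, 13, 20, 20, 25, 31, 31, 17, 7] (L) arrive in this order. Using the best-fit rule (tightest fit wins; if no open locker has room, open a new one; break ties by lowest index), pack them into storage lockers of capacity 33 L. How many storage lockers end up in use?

  23 → locker 1 (new)  [load 23/33]
  16 → locker 2 (new)  [load 16/33]
  19 → locker 3 (new)  [load 19/33]
  18 → locker 4 (new)  [load 18/33]
  13 → locker 3  [load 32/33]
  20 → locker 5 (new)  [load 20/33]
  20 → locker 6 (new)  [load 20/33]
  25 → locker 7 (new)  [load 25/33]
  31 → locker 8 (new)  [load 31/33]
  31 → locker 9 (new)  [load 31/33]
  17 → locker 2  [load 33/33]
  7 → locker 7  [load 32/33]
9 storage lockers opened.

9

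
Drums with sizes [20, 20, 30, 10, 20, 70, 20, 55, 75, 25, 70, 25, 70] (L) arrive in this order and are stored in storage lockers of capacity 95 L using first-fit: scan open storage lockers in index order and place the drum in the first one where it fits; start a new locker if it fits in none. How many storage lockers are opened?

6

  20 → locker 1 (new)  [load 20/95]
  20 → locker 1  [load 40/95]
  30 → locker 1  [load 70/95]
  10 → locker 1  [load 80/95]
  20 → locker 2 (new)  [load 20/95]
  70 → locker 2  [load 90/95]
  20 → locker 3 (new)  [load 20/95]
  55 → locker 3  [load 75/95]
  75 → locker 4 (new)  [load 75/95]
  25 → locker 5 (new)  [load 25/95]
  70 → locker 5  [load 95/95]
  25 → locker 6 (new)  [load 25/95]
  70 → locker 6  [load 95/95]
6 storage lockers opened.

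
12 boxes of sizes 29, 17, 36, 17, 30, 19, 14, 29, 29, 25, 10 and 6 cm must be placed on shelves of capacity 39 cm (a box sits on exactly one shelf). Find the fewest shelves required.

8

Total = 36 + 30 + 29 + 29 + 29 + 25 + 19 + 17 + 17 + 14 + 10 + 6 = 261 cm.
Lower bound: ⌈261/39⌉ = 7 shelves.
A packing using 8 shelves:
  shelf 1: 36 = 36
  shelf 2: 30 + 6 = 36
  shelf 3: 29 + 10 = 39
  shelf 4: 29 = 29
  shelf 5: 29 = 29
  shelf 6: 25 + 14 = 39
  shelf 7: 19 + 17 = 36
  shelf 8: 17 = 17
No arrangement into 7 shelves stays within capacity, so 8 is optimal.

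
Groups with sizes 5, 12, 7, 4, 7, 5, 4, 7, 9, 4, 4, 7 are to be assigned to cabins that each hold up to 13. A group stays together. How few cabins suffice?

Total = 12 + 9 + 7 + 7 + 7 + 7 + 5 + 5 + 4 + 4 + 4 + 4 = 75.
Lower bound: ⌈75/13⌉ = 6 cabins.
A packing using 7 cabins:
  cabin 1: 12 = 12
  cabin 2: 9 + 4 = 13
  cabin 3: 7 + 5 = 12
  cabin 4: 7 + 5 = 12
  cabin 5: 7 + 4 = 11
  cabin 6: 7 + 4 = 11
  cabin 7: 4 = 4
No arrangement into 6 cabins stays within capacity, so 7 is optimal.

7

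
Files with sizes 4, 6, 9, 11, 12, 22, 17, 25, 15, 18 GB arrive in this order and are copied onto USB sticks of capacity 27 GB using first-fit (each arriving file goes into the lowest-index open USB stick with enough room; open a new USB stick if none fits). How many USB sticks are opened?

7

  4 → USB stick 1 (new)  [load 4/27]
  6 → USB stick 1  [load 10/27]
  9 → USB stick 1  [load 19/27]
  11 → USB stick 2 (new)  [load 11/27]
  12 → USB stick 2  [load 23/27]
  22 → USB stick 3 (new)  [load 22/27]
  17 → USB stick 4 (new)  [load 17/27]
  25 → USB stick 5 (new)  [load 25/27]
  15 → USB stick 6 (new)  [load 15/27]
  18 → USB stick 7 (new)  [load 18/27]
7 USB sticks opened.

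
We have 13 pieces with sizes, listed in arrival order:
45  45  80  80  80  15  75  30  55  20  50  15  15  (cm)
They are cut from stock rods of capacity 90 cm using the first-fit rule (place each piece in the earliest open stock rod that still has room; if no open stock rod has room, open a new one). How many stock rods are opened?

  45 → stock rod 1 (new)  [load 45/90]
  45 → stock rod 1  [load 90/90]
  80 → stock rod 2 (new)  [load 80/90]
  80 → stock rod 3 (new)  [load 80/90]
  80 → stock rod 4 (new)  [load 80/90]
  15 → stock rod 5 (new)  [load 15/90]
  75 → stock rod 5  [load 90/90]
  30 → stock rod 6 (new)  [load 30/90]
  55 → stock rod 6  [load 85/90]
  20 → stock rod 7 (new)  [load 20/90]
  50 → stock rod 7  [load 70/90]
  15 → stock rod 7  [load 85/90]
  15 → stock rod 8 (new)  [load 15/90]
8 stock rods opened.

8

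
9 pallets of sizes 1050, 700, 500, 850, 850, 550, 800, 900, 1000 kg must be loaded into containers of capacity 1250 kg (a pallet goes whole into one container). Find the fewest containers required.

Total = 1050 + 1000 + 900 + 850 + 850 + 800 + 700 + 550 + 500 = 7200 kg.
Lower bound: ⌈7200/1250⌉ = 6 containers.
Also, 7 pallets each exceed 625 kg, and no two of those can share a container, so at least 7 containers are needed.
A packing using 8 containers:
  container 1: 1050 = 1050
  container 2: 1000 = 1000
  container 3: 900 = 900
  container 4: 850 = 850
  container 5: 850 = 850
  container 6: 800 = 800
  container 7: 700 + 550 = 1250
  container 8: 500 = 500
No arrangement into 7 containers stays within capacity, so 8 is optimal.

8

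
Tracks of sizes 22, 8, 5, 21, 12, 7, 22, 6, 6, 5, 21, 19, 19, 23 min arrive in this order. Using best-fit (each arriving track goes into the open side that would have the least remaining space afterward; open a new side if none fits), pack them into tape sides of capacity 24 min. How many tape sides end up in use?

  22 → side 1 (new)  [load 22/24]
  8 → side 2 (new)  [load 8/24]
  5 → side 2  [load 13/24]
  21 → side 3 (new)  [load 21/24]
  12 → side 4 (new)  [load 12/24]
  7 → side 2  [load 20/24]
  22 → side 5 (new)  [load 22/24]
  6 → side 4  [load 18/24]
  6 → side 4  [load 24/24]
  5 → side 6 (new)  [load 5/24]
  21 → side 7 (new)  [load 21/24]
  19 → side 6  [load 24/24]
  19 → side 8 (new)  [load 19/24]
  23 → side 9 (new)  [load 23/24]
9 tape sides opened.

9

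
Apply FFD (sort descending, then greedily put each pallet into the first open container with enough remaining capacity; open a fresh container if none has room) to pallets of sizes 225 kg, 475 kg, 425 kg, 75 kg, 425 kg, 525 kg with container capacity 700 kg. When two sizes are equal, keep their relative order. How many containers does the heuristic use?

4

Sorted descending: 525, 475, 425, 425, 225, 75.
  525 → container 1 (new)  [load 525/700]
  475 → container 2 (new)  [load 475/700]
  425 → container 3 (new)  [load 425/700]
  425 → container 4 (new)  [load 425/700]
  225 → container 2  [load 700/700]
  75 → container 1  [load 600/700]
4 containers opened.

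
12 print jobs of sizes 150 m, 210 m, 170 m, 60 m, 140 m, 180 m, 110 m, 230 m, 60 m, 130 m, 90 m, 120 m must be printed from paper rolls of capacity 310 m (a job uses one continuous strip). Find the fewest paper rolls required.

Total = 230 + 210 + 180 + 170 + 150 + 140 + 130 + 120 + 110 + 90 + 60 + 60 = 1650 m.
Lower bound: ⌈1650/310⌉ = 6 paper rolls.
A packing using 6 paper rolls:
  roll 1: 230 + 60 = 290
  roll 2: 210 + 90 = 300
  roll 3: 180 + 130 = 310
  roll 4: 170 + 140 = 310
  roll 5: 150 + 120 = 270
  roll 6: 110 + 60 = 170
This matches the lower bound, so 6 is optimal.

6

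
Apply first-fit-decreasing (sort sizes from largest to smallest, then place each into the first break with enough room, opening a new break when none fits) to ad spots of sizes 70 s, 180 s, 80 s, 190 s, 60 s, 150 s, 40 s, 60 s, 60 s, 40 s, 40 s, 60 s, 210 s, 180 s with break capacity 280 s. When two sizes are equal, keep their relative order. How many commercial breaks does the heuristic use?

6

Sorted descending: 210, 190, 180, 180, 150, 80, 70, 60, 60, 60, 60, 40, 40, 40.
  210 → break 1 (new)  [load 210/280]
  190 → break 2 (new)  [load 190/280]
  180 → break 3 (new)  [load 180/280]
  180 → break 4 (new)  [load 180/280]
  150 → break 5 (new)  [load 150/280]
  80 → break 2  [load 270/280]
  70 → break 1  [load 280/280]
  60 → break 3  [load 240/280]
  60 → break 4  [load 240/280]
  60 → break 5  [load 210/280]
  60 → break 5  [load 270/280]
  40 → break 3  [load 280/280]
  40 → break 4  [load 280/280]
  40 → break 6 (new)  [load 40/280]
6 commercial breaks opened.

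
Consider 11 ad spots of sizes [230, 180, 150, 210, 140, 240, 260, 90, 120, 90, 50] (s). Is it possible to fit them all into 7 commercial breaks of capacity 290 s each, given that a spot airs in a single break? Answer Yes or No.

A valid assignment using 7 commercial breaks:
  break 1: 260 = 260
  break 2: 240 + 50 = 290
  break 3: 230 = 230
  break 4: 210 = 210
  break 5: 180 + 90 = 270
  break 6: 150 + 140 = 290
  break 7: 120 + 90 = 210
Every load is within 290 s, so 7 commercial breaks suffice.

Yes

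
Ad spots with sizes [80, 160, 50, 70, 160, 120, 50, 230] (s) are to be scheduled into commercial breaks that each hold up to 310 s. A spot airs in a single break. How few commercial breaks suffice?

4

Total = 230 + 160 + 160 + 120 + 80 + 70 + 50 + 50 = 920 s.
Lower bound: ⌈920/310⌉ = 3 commercial breaks.
A packing using 4 commercial breaks:
  break 1: 230 + 80 = 310
  break 2: 160 + 120 = 280
  break 3: 160 + 70 + 50 = 280
  break 4: 50 = 50
No arrangement into 3 commercial breaks stays within capacity, so 4 is optimal.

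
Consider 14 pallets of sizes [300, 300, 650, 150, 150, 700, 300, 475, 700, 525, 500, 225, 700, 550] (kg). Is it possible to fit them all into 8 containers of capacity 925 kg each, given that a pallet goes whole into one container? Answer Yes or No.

Yes

A valid assignment using 8 containers:
  container 1: 700 + 225 = 925
  container 2: 700 + 150 = 850
  container 3: 700 + 150 = 850
  container 4: 650 = 650
  container 5: 550 + 300 = 850
  container 6: 525 + 300 = 825
  container 7: 500 + 300 = 800
  container 8: 475 = 475
Every load is within 925 kg, so 8 containers suffice.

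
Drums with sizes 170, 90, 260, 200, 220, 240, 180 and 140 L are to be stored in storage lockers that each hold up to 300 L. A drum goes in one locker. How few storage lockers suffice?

7

Total = 260 + 240 + 220 + 200 + 180 + 170 + 140 + 90 = 1500 L.
Lower bound: ⌈1500/300⌉ = 5 storage lockers.
Also, 6 drums each exceed 150 L, and no two of those can share a locker, so at least 6 storage lockers are needed.
A packing using 7 storage lockers:
  locker 1: 260 = 260
  locker 2: 240 = 240
  locker 3: 220 = 220
  locker 4: 200 + 90 = 290
  locker 5: 180 = 180
  locker 6: 170 = 170
  locker 7: 140 = 140
No arrangement into 6 storage lockers stays within capacity, so 7 is optimal.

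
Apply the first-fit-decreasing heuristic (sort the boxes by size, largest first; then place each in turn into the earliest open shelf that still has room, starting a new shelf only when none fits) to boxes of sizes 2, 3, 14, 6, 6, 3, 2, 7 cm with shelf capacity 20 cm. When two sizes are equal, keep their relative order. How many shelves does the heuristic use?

3

Sorted descending: 14, 7, 6, 6, 3, 3, 2, 2.
  14 → shelf 1 (new)  [load 14/20]
  7 → shelf 2 (new)  [load 7/20]
  6 → shelf 1  [load 20/20]
  6 → shelf 2  [load 13/20]
  3 → shelf 2  [load 16/20]
  3 → shelf 2  [load 19/20]
  2 → shelf 3 (new)  [load 2/20]
  2 → shelf 3  [load 4/20]
3 shelves opened.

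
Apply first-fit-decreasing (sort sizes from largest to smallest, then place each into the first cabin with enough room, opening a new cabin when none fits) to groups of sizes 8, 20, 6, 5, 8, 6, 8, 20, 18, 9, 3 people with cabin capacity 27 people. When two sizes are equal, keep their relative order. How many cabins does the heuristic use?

Sorted descending: 20, 20, 18, 9, 8, 8, 8, 6, 6, 5, 3.
  20 → cabin 1 (new)  [load 20/27]
  20 → cabin 2 (new)  [load 20/27]
  18 → cabin 3 (new)  [load 18/27]
  9 → cabin 3  [load 27/27]
  8 → cabin 4 (new)  [load 8/27]
  8 → cabin 4  [load 16/27]
  8 → cabin 4  [load 24/27]
  6 → cabin 1  [load 26/27]
  6 → cabin 2  [load 26/27]
  5 → cabin 5 (new)  [load 5/27]
  3 → cabin 4  [load 27/27]
5 cabins opened.

5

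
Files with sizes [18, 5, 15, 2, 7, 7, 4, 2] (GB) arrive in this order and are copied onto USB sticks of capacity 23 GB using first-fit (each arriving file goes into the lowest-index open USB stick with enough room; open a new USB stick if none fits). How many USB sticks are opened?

  18 → USB stick 1 (new)  [load 18/23]
  5 → USB stick 1  [load 23/23]
  15 → USB stick 2 (new)  [load 15/23]
  2 → USB stick 2  [load 17/23]
  7 → USB stick 3 (new)  [load 7/23]
  7 → USB stick 3  [load 14/23]
  4 → USB stick 2  [load 21/23]
  2 → USB stick 2  [load 23/23]
3 USB sticks opened.

3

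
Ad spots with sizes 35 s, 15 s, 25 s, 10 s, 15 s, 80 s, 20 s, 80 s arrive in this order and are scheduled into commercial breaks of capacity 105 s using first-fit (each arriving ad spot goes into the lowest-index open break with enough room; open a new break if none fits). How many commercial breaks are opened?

3

  35 → break 1 (new)  [load 35/105]
  15 → break 1  [load 50/105]
  25 → break 1  [load 75/105]
  10 → break 1  [load 85/105]
  15 → break 1  [load 100/105]
  80 → break 2 (new)  [load 80/105]
  20 → break 2  [load 100/105]
  80 → break 3 (new)  [load 80/105]
3 commercial breaks opened.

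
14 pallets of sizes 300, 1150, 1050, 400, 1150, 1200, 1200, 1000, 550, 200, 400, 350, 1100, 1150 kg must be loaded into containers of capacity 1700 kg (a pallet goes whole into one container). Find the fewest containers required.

Total = 1200 + 1200 + 1150 + 1150 + 1150 + 1100 + 1050 + 1000 + 550 + 400 + 400 + 350 + 300 + 200 = 11200 kg.
Lower bound: ⌈11200/1700⌉ = 7 containers.
Also, 8 pallets each exceed 850 kg, and no two of those can share a container, so at least 8 containers are needed.
A packing using 8 containers:
  container 1: 1200 + 400 = 1600
  container 2: 1200 + 400 = 1600
  container 3: 1150 + 550 = 1700
  container 4: 1150 + 350 + 200 = 1700
  container 5: 1150 + 300 = 1450
  container 6: 1100 = 1100
  container 7: 1050 = 1050
  container 8: 1000 = 1000
This matches the lower bound, so 8 is optimal.

8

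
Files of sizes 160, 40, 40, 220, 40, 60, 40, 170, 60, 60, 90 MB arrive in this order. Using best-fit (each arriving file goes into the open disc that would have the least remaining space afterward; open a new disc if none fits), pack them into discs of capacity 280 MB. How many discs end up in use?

4

  160 → disc 1 (new)  [load 160/280]
  40 → disc 1  [load 200/280]
  40 → disc 1  [load 240/280]
  220 → disc 2 (new)  [load 220/280]
  40 → disc 1  [load 280/280]
  60 → disc 2  [load 280/280]
  40 → disc 3 (new)  [load 40/280]
  170 → disc 3  [load 210/280]
  60 → disc 3  [load 270/280]
  60 → disc 4 (new)  [load 60/280]
  90 → disc 4  [load 150/280]
4 discs opened.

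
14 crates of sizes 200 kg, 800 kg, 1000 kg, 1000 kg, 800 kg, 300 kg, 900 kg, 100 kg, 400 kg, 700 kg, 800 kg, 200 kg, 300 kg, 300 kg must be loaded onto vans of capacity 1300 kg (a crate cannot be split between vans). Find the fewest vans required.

Total = 1000 + 1000 + 900 + 800 + 800 + 800 + 700 + 400 + 300 + 300 + 300 + 200 + 200 + 100 = 7800 kg.
Lower bound: ⌈7800/1300⌉ = 6 vans.
Also, 7 crates each exceed 650 kg, and no two of those can share a van, so at least 7 vans are needed.
A packing using 7 vans:
  van 1: 1000 + 300 = 1300
  van 2: 1000 + 300 = 1300
  van 3: 900 + 400 = 1300
  van 4: 800 + 300 + 200 = 1300
  van 5: 800 + 200 + 100 = 1100
  van 6: 800 = 800
  van 7: 700 = 700
This matches the lower bound, so 7 is optimal.

7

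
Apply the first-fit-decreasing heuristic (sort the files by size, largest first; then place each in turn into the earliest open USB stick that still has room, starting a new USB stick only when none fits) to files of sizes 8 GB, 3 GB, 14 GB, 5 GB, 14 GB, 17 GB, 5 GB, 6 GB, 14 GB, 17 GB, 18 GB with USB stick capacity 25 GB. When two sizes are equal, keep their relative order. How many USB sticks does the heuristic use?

6

Sorted descending: 18, 17, 17, 14, 14, 14, 8, 6, 5, 5, 3.
  18 → USB stick 1 (new)  [load 18/25]
  17 → USB stick 2 (new)  [load 17/25]
  17 → USB stick 3 (new)  [load 17/25]
  14 → USB stick 4 (new)  [load 14/25]
  14 → USB stick 5 (new)  [load 14/25]
  14 → USB stick 6 (new)  [load 14/25]
  8 → USB stick 2  [load 25/25]
  6 → USB stick 1  [load 24/25]
  5 → USB stick 3  [load 22/25]
  5 → USB stick 4  [load 19/25]
  3 → USB stick 3  [load 25/25]
6 USB sticks opened.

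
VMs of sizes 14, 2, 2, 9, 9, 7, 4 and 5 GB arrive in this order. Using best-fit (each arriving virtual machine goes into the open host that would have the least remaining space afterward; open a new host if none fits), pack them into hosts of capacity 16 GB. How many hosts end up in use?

4

  14 → host 1 (new)  [load 14/16]
  2 → host 1  [load 16/16]
  2 → host 2 (new)  [load 2/16]
  9 → host 2  [load 11/16]
  9 → host 3 (new)  [load 9/16]
  7 → host 3  [load 16/16]
  4 → host 2  [load 15/16]
  5 → host 4 (new)  [load 5/16]
4 hosts opened.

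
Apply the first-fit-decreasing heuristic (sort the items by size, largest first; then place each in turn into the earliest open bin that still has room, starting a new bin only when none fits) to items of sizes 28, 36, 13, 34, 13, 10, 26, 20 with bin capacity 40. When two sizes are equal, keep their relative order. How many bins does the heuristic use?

5

Sorted descending: 36, 34, 28, 26, 20, 13, 13, 10.
  36 → bin 1 (new)  [load 36/40]
  34 → bin 2 (new)  [load 34/40]
  28 → bin 3 (new)  [load 28/40]
  26 → bin 4 (new)  [load 26/40]
  20 → bin 5 (new)  [load 20/40]
  13 → bin 4  [load 39/40]
  13 → bin 5  [load 33/40]
  10 → bin 3  [load 38/40]
5 bins opened.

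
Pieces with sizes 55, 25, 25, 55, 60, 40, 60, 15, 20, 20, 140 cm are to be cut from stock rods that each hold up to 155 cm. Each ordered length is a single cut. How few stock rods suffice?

Total = 140 + 60 + 60 + 55 + 55 + 40 + 25 + 25 + 20 + 20 + 15 = 515 cm.
Lower bound: ⌈515/155⌉ = 4 stock rods.
A packing using 4 stock rods:
  stock rod 1: 140 + 15 = 155
  stock rod 2: 60 + 60 + 25 = 145
  stock rod 3: 55 + 55 + 40 = 150
  stock rod 4: 25 + 20 + 20 = 65
This matches the lower bound, so 4 is optimal.

4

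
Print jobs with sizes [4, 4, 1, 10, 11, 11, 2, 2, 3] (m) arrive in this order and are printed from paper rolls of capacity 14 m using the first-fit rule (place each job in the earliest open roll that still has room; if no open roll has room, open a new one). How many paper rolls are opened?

4

  4 → roll 1 (new)  [load 4/14]
  4 → roll 1  [load 8/14]
  1 → roll 1  [load 9/14]
  10 → roll 2 (new)  [load 10/14]
  11 → roll 3 (new)  [load 11/14]
  11 → roll 4 (new)  [load 11/14]
  2 → roll 1  [load 11/14]
  2 → roll 1  [load 13/14]
  3 → roll 2  [load 13/14]
4 paper rolls opened.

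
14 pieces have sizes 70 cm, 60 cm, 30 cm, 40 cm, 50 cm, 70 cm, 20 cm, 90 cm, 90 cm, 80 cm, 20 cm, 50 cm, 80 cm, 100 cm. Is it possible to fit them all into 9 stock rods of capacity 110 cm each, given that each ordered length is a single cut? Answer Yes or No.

Yes

A valid assignment using 9 stock rods:
  stock rod 1: 100 = 100
  stock rod 2: 90 + 20 = 110
  stock rod 3: 90 + 20 = 110
  stock rod 4: 80 + 30 = 110
  stock rod 5: 80 = 80
  stock rod 6: 70 + 40 = 110
  stock rod 7: 70 = 70
  stock rod 8: 60 + 50 = 110
  stock rod 9: 50 = 50
Every load is within 110 cm, so 9 stock rods suffice.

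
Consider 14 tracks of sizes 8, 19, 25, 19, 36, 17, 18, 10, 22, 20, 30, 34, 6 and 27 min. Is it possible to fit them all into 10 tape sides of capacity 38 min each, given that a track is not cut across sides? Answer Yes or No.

Yes

A valid assignment using 9 tape sides:
  side 1: 36 = 36
  side 2: 34 = 34
  side 3: 30 + 8 = 38
  side 4: 27 + 10 = 37
  side 5: 25 + 6 = 31
  side 6: 22 = 22
  side 7: 20 + 18 = 38
  side 8: 19 + 19 = 38
  side 9: 17 = 17
That uses only 9 ≤ 10, so 10 tape sides are enough.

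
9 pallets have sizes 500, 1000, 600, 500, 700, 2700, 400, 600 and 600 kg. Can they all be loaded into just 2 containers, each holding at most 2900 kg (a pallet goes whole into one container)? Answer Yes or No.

No

Total = 7600 kg; ⌈7600/2900⌉ = 3.
At least 3 containers are required, but only 2 are allowed.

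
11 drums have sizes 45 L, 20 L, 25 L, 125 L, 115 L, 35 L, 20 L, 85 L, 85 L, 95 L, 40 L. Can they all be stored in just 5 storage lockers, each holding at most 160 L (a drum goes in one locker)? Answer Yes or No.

A valid assignment using 5 storage lockers:
  locker 1: 125 + 35 = 160
  locker 2: 115 + 45 = 160
  locker 3: 95 + 40 + 25 = 160
  locker 4: 85 + 20 + 20 = 125
  locker 5: 85 = 85
Every load is within 160 L, so 5 storage lockers suffice.

Yes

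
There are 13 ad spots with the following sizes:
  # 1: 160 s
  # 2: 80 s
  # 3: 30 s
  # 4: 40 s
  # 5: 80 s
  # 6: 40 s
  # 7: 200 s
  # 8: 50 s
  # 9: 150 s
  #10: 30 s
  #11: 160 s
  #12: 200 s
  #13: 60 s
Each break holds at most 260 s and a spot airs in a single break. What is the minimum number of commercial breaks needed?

6

Total = 200 + 200 + 160 + 160 + 150 + 80 + 80 + 60 + 50 + 40 + 40 + 30 + 30 = 1280 s.
Lower bound: ⌈1280/260⌉ = 5 commercial breaks.
A packing using 6 commercial breaks:
  break 1: 200 + 60 = 260
  break 2: 200 + 50 = 250
  break 3: 160 + 80 = 240
  break 4: 160 + 80 = 240
  break 5: 150 + 40 + 40 + 30 = 260
  break 6: 30 = 30
No arrangement into 5 commercial breaks stays within capacity, so 6 is optimal.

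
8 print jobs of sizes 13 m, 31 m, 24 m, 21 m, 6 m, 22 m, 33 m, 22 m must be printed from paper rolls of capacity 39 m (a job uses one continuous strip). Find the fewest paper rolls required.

6

Total = 33 + 31 + 24 + 22 + 22 + 21 + 13 + 6 = 172 m.
Lower bound: ⌈172/39⌉ = 5 paper rolls.
Also, 6 print jobs each exceed 39/2 m, and no two of those can share a roll, so at least 6 paper rolls are needed.
A packing using 6 paper rolls:
  roll 1: 33 + 6 = 39
  roll 2: 31 = 31
  roll 3: 24 + 13 = 37
  roll 4: 22 = 22
  roll 5: 22 = 22
  roll 6: 21 = 21
This matches the lower bound, so 6 is optimal.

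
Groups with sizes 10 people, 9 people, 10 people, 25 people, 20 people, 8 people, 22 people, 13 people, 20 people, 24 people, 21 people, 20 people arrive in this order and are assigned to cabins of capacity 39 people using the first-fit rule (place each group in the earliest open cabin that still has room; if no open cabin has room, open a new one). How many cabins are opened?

8

  10 → cabin 1 (new)  [load 10/39]
  9 → cabin 1  [load 19/39]
  10 → cabin 1  [load 29/39]
  25 → cabin 2 (new)  [load 25/39]
  20 → cabin 3 (new)  [load 20/39]
  8 → cabin 1  [load 37/39]
  22 → cabin 4 (new)  [load 22/39]
  13 → cabin 2  [load 38/39]
  20 → cabin 5 (new)  [load 20/39]
  24 → cabin 6 (new)  [load 24/39]
  21 → cabin 7 (new)  [load 21/39]
  20 → cabin 8 (new)  [load 20/39]
8 cabins opened.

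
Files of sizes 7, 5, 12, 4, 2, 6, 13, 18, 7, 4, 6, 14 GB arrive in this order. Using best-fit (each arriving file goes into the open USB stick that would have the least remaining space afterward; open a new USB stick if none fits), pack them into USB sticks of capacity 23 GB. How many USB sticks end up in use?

  7 → USB stick 1 (new)  [load 7/23]
  5 → USB stick 1  [load 12/23]
  12 → USB stick 2 (new)  [load 12/23]
  4 → USB stick 1  [load 16/23]
  2 → USB stick 1  [load 18/23]
  6 → USB stick 2  [load 18/23]
  13 → USB stick 3 (new)  [load 13/23]
  18 → USB stick 4 (new)  [load 18/23]
  7 → USB stick 3  [load 20/23]
  4 → USB stick 1  [load 22/23]
  6 → USB stick 5 (new)  [load 6/23]
  14 → USB stick 5  [load 20/23]
5 USB sticks opened.

5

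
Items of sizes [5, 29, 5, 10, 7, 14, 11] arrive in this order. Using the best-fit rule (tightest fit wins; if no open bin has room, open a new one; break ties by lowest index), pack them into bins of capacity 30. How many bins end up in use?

3

  5 → bin 1 (new)  [load 5/30]
  29 → bin 2 (new)  [load 29/30]
  5 → bin 1  [load 10/30]
  10 → bin 1  [load 20/30]
  7 → bin 1  [load 27/30]
  14 → bin 3 (new)  [load 14/30]
  11 → bin 3  [load 25/30]
3 bins opened.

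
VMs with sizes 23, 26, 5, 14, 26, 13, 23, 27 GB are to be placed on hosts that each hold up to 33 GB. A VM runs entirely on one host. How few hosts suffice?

Total = 27 + 26 + 26 + 23 + 23 + 14 + 13 + 5 = 157 GB.
Lower bound: ⌈157/33⌉ = 5 hosts.
A packing using 6 hosts:
  host 1: 27 + 5 = 32
  host 2: 26 = 26
  host 3: 26 = 26
  host 4: 23 = 23
  host 5: 23 = 23
  host 6: 14 + 13 = 27
No arrangement into 5 hosts stays within capacity, so 6 is optimal.

6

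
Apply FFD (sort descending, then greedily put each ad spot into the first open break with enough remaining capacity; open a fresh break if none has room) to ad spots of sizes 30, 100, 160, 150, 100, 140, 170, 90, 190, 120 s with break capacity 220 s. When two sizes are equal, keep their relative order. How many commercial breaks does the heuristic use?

7

Sorted descending: 190, 170, 160, 150, 140, 120, 100, 100, 90, 30.
  190 → break 1 (new)  [load 190/220]
  170 → break 2 (new)  [load 170/220]
  160 → break 3 (new)  [load 160/220]
  150 → break 4 (new)  [load 150/220]
  140 → break 5 (new)  [load 140/220]
  120 → break 6 (new)  [load 120/220]
  100 → break 6  [load 220/220]
  100 → break 7 (new)  [load 100/220]
  90 → break 7  [load 190/220]
  30 → break 1  [load 220/220]
7 commercial breaks opened.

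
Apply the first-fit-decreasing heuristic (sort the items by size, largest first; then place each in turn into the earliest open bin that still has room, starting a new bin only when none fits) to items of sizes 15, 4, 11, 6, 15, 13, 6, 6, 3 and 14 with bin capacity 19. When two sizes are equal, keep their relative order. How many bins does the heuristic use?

Sorted descending: 15, 15, 14, 13, 11, 6, 6, 6, 4, 3.
  15 → bin 1 (new)  [load 15/19]
  15 → bin 2 (new)  [load 15/19]
  14 → bin 3 (new)  [load 14/19]
  13 → bin 4 (new)  [load 13/19]
  11 → bin 5 (new)  [load 11/19]
  6 → bin 4  [load 19/19]
  6 → bin 5  [load 17/19]
  6 → bin 6 (new)  [load 6/19]
  4 → bin 1  [load 19/19]
  3 → bin 2  [load 18/19]
6 bins opened.

6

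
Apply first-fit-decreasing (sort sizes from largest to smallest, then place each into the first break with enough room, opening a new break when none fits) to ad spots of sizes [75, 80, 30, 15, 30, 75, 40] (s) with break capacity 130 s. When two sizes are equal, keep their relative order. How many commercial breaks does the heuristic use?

3

Sorted descending: 80, 75, 75, 40, 30, 30, 15.
  80 → break 1 (new)  [load 80/130]
  75 → break 2 (new)  [load 75/130]
  75 → break 3 (new)  [load 75/130]
  40 → break 1  [load 120/130]
  30 → break 2  [load 105/130]
  30 → break 3  [load 105/130]
  15 → break 2  [load 120/130]
3 commercial breaks opened.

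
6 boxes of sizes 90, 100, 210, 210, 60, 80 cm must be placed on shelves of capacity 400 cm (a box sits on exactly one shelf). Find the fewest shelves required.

2

Total = 210 + 210 + 100 + 90 + 80 + 60 = 750 cm.
Lower bound: ⌈750/400⌉ = 2 shelves.
A packing using 2 shelves:
  shelf 1: 210 + 100 + 90 = 400
  shelf 2: 210 + 80 + 60 = 350
This matches the lower bound, so 2 is optimal.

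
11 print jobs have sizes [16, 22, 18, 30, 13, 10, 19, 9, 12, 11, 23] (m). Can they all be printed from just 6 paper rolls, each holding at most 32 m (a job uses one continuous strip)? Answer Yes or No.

A valid assignment using 6 paper rolls:
  roll 1: 30 = 30
  roll 2: 23 + 9 = 32
  roll 3: 22 + 10 = 32
  roll 4: 19 + 13 = 32
  roll 5: 18 + 12 = 30
  roll 6: 16 + 11 = 27
Every load is within 32 m, so 6 paper rolls suffice.

Yes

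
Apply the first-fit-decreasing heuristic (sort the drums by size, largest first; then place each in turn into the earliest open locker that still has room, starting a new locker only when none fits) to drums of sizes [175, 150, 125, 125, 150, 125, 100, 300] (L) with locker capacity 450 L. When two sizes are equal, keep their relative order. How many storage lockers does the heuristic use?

3

Sorted descending: 300, 175, 150, 150, 125, 125, 125, 100.
  300 → locker 1 (new)  [load 300/450]
  175 → locker 2 (new)  [load 175/450]
  150 → locker 1  [load 450/450]
  150 → locker 2  [load 325/450]
  125 → locker 2  [load 450/450]
  125 → locker 3 (new)  [load 125/450]
  125 → locker 3  [load 250/450]
  100 → locker 3  [load 350/450]
3 storage lockers opened.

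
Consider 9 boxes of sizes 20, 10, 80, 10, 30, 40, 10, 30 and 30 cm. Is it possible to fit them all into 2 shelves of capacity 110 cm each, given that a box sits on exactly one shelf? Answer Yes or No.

Total = 260 cm; ⌈260/110⌉ = 3.
At least 3 shelves are required, but only 2 are allowed.

No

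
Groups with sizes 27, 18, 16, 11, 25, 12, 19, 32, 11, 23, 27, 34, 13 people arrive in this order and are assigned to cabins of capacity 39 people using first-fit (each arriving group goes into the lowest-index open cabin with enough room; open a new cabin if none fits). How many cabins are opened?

8

  27 → cabin 1 (new)  [load 27/39]
  18 → cabin 2 (new)  [load 18/39]
  16 → cabin 2  [load 34/39]
  11 → cabin 1  [load 38/39]
  25 → cabin 3 (new)  [load 25/39]
  12 → cabin 3  [load 37/39]
  19 → cabin 4 (new)  [load 19/39]
  32 → cabin 5 (new)  [load 32/39]
  11 → cabin 4  [load 30/39]
  23 → cabin 6 (new)  [load 23/39]
  27 → cabin 7 (new)  [load 27/39]
  34 → cabin 8 (new)  [load 34/39]
  13 → cabin 6  [load 36/39]
8 cabins opened.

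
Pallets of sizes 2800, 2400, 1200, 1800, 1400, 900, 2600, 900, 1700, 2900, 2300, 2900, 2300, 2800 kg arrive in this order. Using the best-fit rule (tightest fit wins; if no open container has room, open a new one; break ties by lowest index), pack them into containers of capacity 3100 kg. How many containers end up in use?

11

  2800 → container 1 (new)  [load 2800/3100]
  2400 → container 2 (new)  [load 2400/3100]
  1200 → container 3 (new)  [load 1200/3100]
  1800 → container 3  [load 3000/3100]
  1400 → container 4 (new)  [load 1400/3100]
  900 → container 4  [load 2300/3100]
  2600 → container 5 (new)  [load 2600/3100]
  900 → container 6 (new)  [load 900/3100]
  1700 → container 6  [load 2600/3100]
  2900 → container 7 (new)  [load 2900/3100]
  2300 → container 8 (new)  [load 2300/3100]
  2900 → container 9 (new)  [load 2900/3100]
  2300 → container 10 (new)  [load 2300/3100]
  2800 → container 11 (new)  [load 2800/3100]
11 containers opened.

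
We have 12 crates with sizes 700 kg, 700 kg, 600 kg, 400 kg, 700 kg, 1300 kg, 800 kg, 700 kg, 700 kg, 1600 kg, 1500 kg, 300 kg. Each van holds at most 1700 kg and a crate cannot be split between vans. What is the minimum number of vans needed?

7

Total = 1600 + 1500 + 1300 + 800 + 700 + 700 + 700 + 700 + 700 + 600 + 400 + 300 = 10000 kg.
Lower bound: ⌈10000/1700⌉ = 6 vans.
A packing using 7 vans:
  van 1: 1600 = 1600
  van 2: 1500 = 1500
  van 3: 1300 + 400 = 1700
  van 4: 800 + 700 = 1500
  van 5: 700 + 700 + 300 = 1700
  van 6: 700 + 700 = 1400
  van 7: 600 = 600
No arrangement into 6 vans stays within capacity, so 7 is optimal.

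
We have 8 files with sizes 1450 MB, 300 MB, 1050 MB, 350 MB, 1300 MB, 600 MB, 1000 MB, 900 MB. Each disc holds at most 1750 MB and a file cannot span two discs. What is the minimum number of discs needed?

5

Total = 1450 + 1300 + 1050 + 1000 + 900 + 600 + 350 + 300 = 6950 MB.
Lower bound: ⌈6950/1750⌉ = 4 discs.
Also, 5 files each exceed 875 MB, and no two of those can share a disc, so at least 5 discs are needed.
A packing using 5 discs:
  disc 1: 1450 + 300 = 1750
  disc 2: 1300 + 350 = 1650
  disc 3: 1050 + 600 = 1650
  disc 4: 1000 = 1000
  disc 5: 900 = 900
This matches the lower bound, so 5 is optimal.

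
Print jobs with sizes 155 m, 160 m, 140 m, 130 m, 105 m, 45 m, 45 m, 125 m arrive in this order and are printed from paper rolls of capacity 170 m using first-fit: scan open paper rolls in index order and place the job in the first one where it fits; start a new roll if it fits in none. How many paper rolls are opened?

6

  155 → roll 1 (new)  [load 155/170]
  160 → roll 2 (new)  [load 160/170]
  140 → roll 3 (new)  [load 140/170]
  130 → roll 4 (new)  [load 130/170]
  105 → roll 5 (new)  [load 105/170]
  45 → roll 5  [load 150/170]
  45 → roll 6 (new)  [load 45/170]
  125 → roll 6  [load 170/170]
6 paper rolls opened.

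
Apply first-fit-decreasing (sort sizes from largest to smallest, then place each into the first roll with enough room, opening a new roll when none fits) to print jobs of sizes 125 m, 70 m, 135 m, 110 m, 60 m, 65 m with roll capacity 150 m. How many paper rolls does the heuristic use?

5

Sorted descending: 135, 125, 110, 70, 65, 60.
  135 → roll 1 (new)  [load 135/150]
  125 → roll 2 (new)  [load 125/150]
  110 → roll 3 (new)  [load 110/150]
  70 → roll 4 (new)  [load 70/150]
  65 → roll 4  [load 135/150]
  60 → roll 5 (new)  [load 60/150]
5 paper rolls opened.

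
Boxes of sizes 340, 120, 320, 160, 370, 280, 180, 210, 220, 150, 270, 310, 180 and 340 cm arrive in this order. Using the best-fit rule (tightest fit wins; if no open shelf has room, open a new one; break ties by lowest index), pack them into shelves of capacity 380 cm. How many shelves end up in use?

11

  340 → shelf 1 (new)  [load 340/380]
  120 → shelf 2 (new)  [load 120/380]
  320 → shelf 3 (new)  [load 320/380]
  160 → shelf 2  [load 280/380]
  370 → shelf 4 (new)  [load 370/380]
  280 → shelf 5 (new)  [load 280/380]
  180 → shelf 6 (new)  [load 180/380]
  210 → shelf 7 (new)  [load 210/380]
  220 → shelf 8 (new)  [load 220/380]
  150 → shelf 8  [load 370/380]
  270 → shelf 9 (new)  [load 270/380]
  310 → shelf 10 (new)  [load 310/380]
  180 → shelf 6  [load 360/380]
  340 → shelf 11 (new)  [load 340/380]
11 shelves opened.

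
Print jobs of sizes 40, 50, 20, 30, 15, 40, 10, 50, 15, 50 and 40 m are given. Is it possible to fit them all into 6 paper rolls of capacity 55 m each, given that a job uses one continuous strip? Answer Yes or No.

Total = 360 m; ⌈360/55⌉ = 7.
At least 7 paper rolls are required, but only 6 are allowed.

No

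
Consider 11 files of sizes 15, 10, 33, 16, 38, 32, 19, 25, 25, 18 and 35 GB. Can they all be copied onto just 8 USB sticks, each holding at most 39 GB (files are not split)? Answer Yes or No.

Yes

A valid assignment using 8 USB sticks:
  USB stick 1: 38 = 38
  USB stick 2: 35 = 35
  USB stick 3: 33 = 33
  USB stick 4: 32 = 32
  USB stick 5: 25 + 10 = 35
  USB stick 6: 25 = 25
  USB stick 7: 19 + 18 = 37
  USB stick 8: 16 + 15 = 31
Every load is within 39 GB, so 8 USB sticks suffice.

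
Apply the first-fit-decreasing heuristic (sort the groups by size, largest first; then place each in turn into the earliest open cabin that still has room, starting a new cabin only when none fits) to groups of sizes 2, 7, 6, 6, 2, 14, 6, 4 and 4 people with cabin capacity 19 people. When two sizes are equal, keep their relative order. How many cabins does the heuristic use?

Sorted descending: 14, 7, 6, 6, 6, 4, 4, 2, 2.
  14 → cabin 1 (new)  [load 14/19]
  7 → cabin 2 (new)  [load 7/19]
  6 → cabin 2  [load 13/19]
  6 → cabin 2  [load 19/19]
  6 → cabin 3 (new)  [load 6/19]
  4 → cabin 1  [load 18/19]
  4 → cabin 3  [load 10/19]
  2 → cabin 3  [load 12/19]
  2 → cabin 3  [load 14/19]
3 cabins opened.

3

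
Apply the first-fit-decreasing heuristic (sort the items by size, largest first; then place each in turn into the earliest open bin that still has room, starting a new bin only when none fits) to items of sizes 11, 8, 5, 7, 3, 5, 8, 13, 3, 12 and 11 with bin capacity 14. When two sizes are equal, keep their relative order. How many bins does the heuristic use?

Sorted descending: 13, 12, 11, 11, 8, 8, 7, 5, 5, 3, 3.
  13 → bin 1 (new)  [load 13/14]
  12 → bin 2 (new)  [load 12/14]
  11 → bin 3 (new)  [load 11/14]
  11 → bin 4 (new)  [load 11/14]
  8 → bin 5 (new)  [load 8/14]
  8 → bin 6 (new)  [load 8/14]
  7 → bin 7 (new)  [load 7/14]
  5 → bin 5  [load 13/14]
  5 → bin 6  [load 13/14]
  3 → bin 3  [load 14/14]
  3 → bin 4  [load 14/14]
7 bins opened.

7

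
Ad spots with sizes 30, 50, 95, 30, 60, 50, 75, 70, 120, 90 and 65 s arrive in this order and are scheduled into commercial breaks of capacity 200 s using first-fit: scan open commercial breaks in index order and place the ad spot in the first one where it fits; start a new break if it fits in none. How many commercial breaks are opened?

  30 → break 1 (new)  [load 30/200]
  50 → break 1  [load 80/200]
  95 → break 1  [load 175/200]
  30 → break 2 (new)  [load 30/200]
  60 → break 2  [load 90/200]
  50 → break 2  [load 140/200]
  75 → break 3 (new)  [load 75/200]
  70 → break 3  [load 145/200]
  120 → break 4 (new)  [load 120/200]
  90 → break 5 (new)  [load 90/200]
  65 → break 4  [load 185/200]
5 commercial breaks opened.

5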